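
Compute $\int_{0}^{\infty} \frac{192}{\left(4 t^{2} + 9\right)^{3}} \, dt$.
$\frac{2 \pi}{27}$

Begin with the known result
$$J(a) = \int_{0}^{\infty} \frac{3}{a^{2} + t^{2}} \, dt = \frac{3 \pi}{2 a}.$$

Differentiating under the integral sign with respect to $a$,
$$\frac{dJ}{da} = \int_{0}^{\infty} - \frac{6 a}{\left(a^{2} + t^{2}\right)^{2}} \, dt = - \frac{3 \pi}{2 a^{2}},$$
so $\int_{0}^{\infty} \frac{3}{\left(a^{2} + t^{2}\right)^{2}} \, dt = \frac{3 \pi}{4 a^{3}}$.

Repeating — each differentiation of $1/(t^2+a^2)^j$ produces $-2ja/(t^2+a^2)^{j+1}$ — and dividing through by $-2ja$ at each step yields, after $2$ differentiations in total,
$$\int_{0}^{\infty} \frac{3}{\left(a^{2} + t^{2}\right)^{3}} \, dt = \frac{9 \pi}{16 a^{5}}.$$

Setting $a = \frac{3}{2}$:
$$I = \frac{2 \pi}{27}.$$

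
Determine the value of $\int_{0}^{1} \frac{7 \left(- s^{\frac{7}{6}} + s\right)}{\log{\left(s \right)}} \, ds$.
$\log{\left(\frac{35831808}{62748517} \right)}$

Introduce a parameter $a$ in the exponent: let $I(a) = \int_{0}^{1} \frac{7 \left(- s^{\frac{7}{6}} + s^{a}\right)}{\log{\left(s \right)}} \, ds$.

Since $\dfrac{\partial}{\partial a}\,s^{a} = s^{a} \ln s$, the $\ln s$ in the denominator cancels and
$$\frac{dI}{da} = \int_{0}^{1} 7 s^{a} \, ds = 7 \left[\frac{s^{a+1}}{a+1}\right]_0^1 = \frac{7}{a + 1}.$$

Integrating with respect to $a$ gives $I(a) = \log{\left(\frac{279936 \left(a + 1\right)^{7}}{62748517} \right)} + C$.

At $a = \frac{7}{6}$ the integrand is identically $0$, so $I(\frac{7}{6}) = 0$. The closed form gives $0$, hence $C = 0$.

Setting $a = 1$:
$$I = \log{\left(\frac{35831808}{62748517} \right)}.$$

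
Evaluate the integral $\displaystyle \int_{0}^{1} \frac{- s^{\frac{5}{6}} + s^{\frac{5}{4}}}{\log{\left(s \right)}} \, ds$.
$\log{\left(\frac{27}{22} \right)}$

Replace the exponent $\frac{5}{4}$ by a parameter $a$: let $I(a) = \int_{0}^{1} \frac{- s^{\frac{5}{6}} + s^{a}}{\log{\left(s \right)}} \, ds$.

Since $\dfrac{\partial}{\partial a}\,s^{a} = s^{a} \ln s$, the $\ln s$ in the denominator cancels and
$$\frac{dI}{da} = \int_{0}^{1} s^{a} \, ds = \left[\frac{s^{a+1}}{a+1}\right]_0^1 = \frac{1}{a + 1}.$$

Integrating with respect to $a$ gives $I(a) = \log{\left(\frac{6 a}{11} + \frac{6}{11} \right)} + C$.

At $a = \frac{5}{6}$ the integrand is identically $0$, so $I(\frac{5}{6}) = 0$. The closed form gives $0$, hence $C = 0$.

Setting $a = \frac{5}{4}$:
$$I = \log{\left(\frac{27}{22} \right)}.$$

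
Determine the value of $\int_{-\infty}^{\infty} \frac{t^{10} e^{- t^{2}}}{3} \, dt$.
$\frac{315 \sqrt{\pi}}{32}$

Consider the simpler parametrised integral
$$J(a) = \int_{-\infty}^{\infty} \frac{e^{- a t^{2}}}{3} \, dt = \frac{\sqrt{\pi}}{3 \sqrt{a}}.$$

Differentiating under the integral sign brings down a factor of $(-t^2)$:
$$\frac{dJ}{da} = \int_{-\infty}^{\infty} - \frac{t^{2} e^{- a t^{2}}}{3} \, dt = - \frac{\sqrt{\pi}}{6 a^{\frac{3}{2}}}.$$

Repeating $5$ times in total — each differentiation brings down another $(-t^2)$ — gives
$$\frac{d^{5}J}{da^{5}} = \int_{-\infty}^{\infty} - \frac{t^{10} e^{- a t^{2}}}{3} \, dt = - \frac{315 \sqrt{\pi}}{32 a^{\frac{11}{2}}},$$
and the integrand here is $(-1)^{5}$ times the target integrand, so $I = (-1)^{5}\,\frac{d^{5}J}{da^{5}} = \frac{315 \sqrt{\pi}}{32 a^{\frac{11}{2}}}$.

Setting $a = 1$:
$$I = \frac{315 \sqrt{\pi}}{32}.$$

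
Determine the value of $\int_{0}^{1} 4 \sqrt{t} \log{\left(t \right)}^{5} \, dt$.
$- \frac{10240}{243}$

Consider the simpler parametrised integral
$$J(a) = \int_{0}^{1} 4 t^{a} \, dt = \frac{4}{a + 1}.$$

Differentiating under the integral sign brings down a factor of $\ln t$:
$$\frac{dJ}{da} = \int_{0}^{1} 4 t^{a} \log{\left(t \right)} \, dt = - \frac{4}{\left(a + 1\right)^{2}}.$$

Repeating $5$ times in total — each differentiation brings down another $\ln t$ — gives
$$\frac{d^{5}J}{da^{5}} = \int_{0}^{1} 4 t^{a} \log{\left(t \right)}^{5} \, dt = - \frac{480}{\left(a + 1\right)^{6}},$$
and the integrand here is exactly the target integrand, so $I = - \frac{480}{\left(a + 1\right)^{6}}$.

Setting $a = \frac{1}{2}$:
$$I = - \frac{10240}{243}.$$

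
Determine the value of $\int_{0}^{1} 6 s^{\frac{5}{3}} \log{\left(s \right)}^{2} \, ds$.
$\frac{81}{128}$

Consider the simpler parametrised integral
$$J(a) = \int_{0}^{1} 6 s^{a} \, ds = \frac{6}{a + 1}.$$

Differentiating under the integral sign brings down a factor of $\ln s$:
$$\frac{dJ}{da} = \int_{0}^{1} 6 s^{a} \log{\left(s \right)} \, ds = - \frac{6}{\left(a + 1\right)^{2}}.$$

Repeating twice in total — each differentiation brings down another $\ln s$ — gives
$$\frac{d^{2}J}{da^{2}} = \int_{0}^{1} 6 s^{a} \log{\left(s \right)}^{2} \, ds = \frac{12}{\left(a + 1\right)^{3}},$$
and the integrand here is exactly the target integrand, so $I = \frac{12}{\left(a + 1\right)^{3}}$.

Setting $a = \frac{5}{3}$:
$$I = \frac{81}{128}.$$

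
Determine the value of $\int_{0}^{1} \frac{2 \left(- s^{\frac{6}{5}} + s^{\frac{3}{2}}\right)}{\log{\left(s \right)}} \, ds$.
$\log{\left(\frac{625}{484} \right)}$

Consider the one-parameter family: let $I(a) = \int_{0}^{1} \frac{2 \left(- s^{\frac{6}{5}} + s^{a}\right)}{\log{\left(s \right)}} \, ds$.

Since $\dfrac{\partial}{\partial a}\,s^{a} = s^{a} \ln s$, the $\ln s$ in the denominator cancels and
$$\frac{dI}{da} = \int_{0}^{1} 2 s^{a} \, ds = 2 \left[\frac{s^{a+1}}{a+1}\right]_0^1 = \frac{2}{a + 1}.$$

Integrating with respect to $a$ gives $I(a) = \log{\left(\frac{25 \left(a + 1\right)^{2}}{121} \right)} + C$.

At $a = \frac{6}{5}$ the integrand is identically $0$, so $I(\frac{6}{5}) = 0$. The closed form gives $0$, hence $C = 0$.

Setting $a = \frac{3}{2}$:
$$I = \log{\left(\frac{625}{484} \right)}.$$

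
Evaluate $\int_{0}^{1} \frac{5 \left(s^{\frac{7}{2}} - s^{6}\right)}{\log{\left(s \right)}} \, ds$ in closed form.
$\log{\left(\frac{59049}{537824} \right)}$

Consider the one-parameter family: let $I(a) = \int_{0}^{1} \frac{5 \left(- s^{6} + s^{a}\right)}{\log{\left(s \right)}} \, ds$.

Since $\dfrac{\partial}{\partial a}\,s^{a} = s^{a} \ln s$, the $\ln s$ in the denominator cancels and
$$\frac{dI}{da} = \int_{0}^{1} 5 s^{a} \, ds = 5 \left[\frac{s^{a+1}}{a+1}\right]_0^1 = \frac{5}{a + 1}.$$

Integrating with respect to $a$ gives $I(a) = \log{\left(\frac{\left(a + 1\right)^{5}}{16807} \right)} + C$.

At $a = 6$ the integrand is identically $0$, so $I(6) = 0$. The closed form gives $0$, hence $C = 0$.

Setting $a = \frac{7}{2}$:
$$I = \log{\left(\frac{59049}{537824} \right)}.$$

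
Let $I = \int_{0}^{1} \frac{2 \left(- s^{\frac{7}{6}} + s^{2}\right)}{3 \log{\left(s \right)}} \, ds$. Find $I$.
$\log{\left(\frac{3 \sqrt[3]{156}}{13} \right)}$

Consider the one-parameter family: let $I(a) = \int_{0}^{1} \frac{2 \left(s^{2} - s^{a}\right)}{3 \log{\left(s \right)}} \, ds$.

Since $\dfrac{\partial}{\partial a}\,s^{a} = s^{a} \ln s$, the $\ln s$ in the denominator cancels and
$$\frac{dI}{da} = \int_{0}^{1} - \frac{2}{3} s^{a} \, ds = - \frac{2}{3} \left[\frac{s^{a+1}}{a+1}\right]_0^1 = - \frac{2}{3 a + 3}.$$

Integrating with respect to $a$ gives $I(a) = - \frac{2 \log{\left(a + 1 \right)}}{3} + \frac{2 \log{\left(3 \right)}}{3} + C$.

At $a = 2$ the integrand is identically $0$, so $I(2) = 0$. The closed form gives $0$, hence $C = 0$.

Setting $a = \frac{7}{6}$:
$$I = \log{\left(\frac{3 \sqrt[3]{156}}{13} \right)}.$$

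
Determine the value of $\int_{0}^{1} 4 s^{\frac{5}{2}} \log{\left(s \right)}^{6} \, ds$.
$\frac{368640}{823543}$

Consider the simpler parametrised integral
$$J(a) = \int_{0}^{1} 4 s^{a} \, ds = \frac{4}{a + 1}.$$

Differentiating under the integral sign brings down a factor of $\ln s$:
$$\frac{dJ}{da} = \int_{0}^{1} 4 s^{a} \log{\left(s \right)} \, ds = - \frac{4}{\left(a + 1\right)^{2}}.$$

Repeating $6$ times in total — each differentiation brings down another $\ln s$ — gives
$$\frac{d^{6}J}{da^{6}} = \int_{0}^{1} 4 s^{a} \log{\left(s \right)}^{6} \, ds = \frac{2880}{\left(a + 1\right)^{7}},$$
and the integrand here is exactly the target integrand, so $I = \frac{2880}{\left(a + 1\right)^{7}}$.

Setting $a = \frac{5}{2}$:
$$I = \frac{368640}{823543}.$$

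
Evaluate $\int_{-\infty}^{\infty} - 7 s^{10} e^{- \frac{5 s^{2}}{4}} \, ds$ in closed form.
$- \frac{84672 \sqrt{5} \sqrt{\pi}}{3125}$

Start from the elementary integral
$$J(a) = \int_{-\infty}^{\infty} - 7 e^{- a s^{2}} \, ds = - \frac{7 \sqrt{\pi}}{\sqrt{a}}.$$

Differentiating under the integral sign brings down a factor of $(-s^2)$:
$$\frac{dJ}{da} = \int_{-\infty}^{\infty} 7 s^{2} e^{- a s^{2}} \, ds = \frac{7 \sqrt{\pi}}{2 a^{\frac{3}{2}}}.$$

Repeating $5$ times in total — each differentiation brings down another $(-s^2)$ — gives
$$\frac{d^{5}J}{da^{5}} = \int_{-\infty}^{\infty} 7 s^{10} e^{- a s^{2}} \, ds = \frac{6615 \sqrt{\pi}}{32 a^{\frac{11}{2}}},$$
and the integrand here is $(-1)^{5}$ times the target integrand, so $I = (-1)^{5}\,\frac{d^{5}J}{da^{5}} = - \frac{6615 \sqrt{\pi}}{32 a^{\frac{11}{2}}}$.

Setting $a = \frac{5}{4}$:
$$I = - \frac{84672 \sqrt{5} \sqrt{\pi}}{3125}.$$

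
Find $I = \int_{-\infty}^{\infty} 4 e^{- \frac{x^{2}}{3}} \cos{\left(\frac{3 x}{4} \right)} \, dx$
$\frac{4 \sqrt{3} \sqrt{\pi}}{e^{\frac{27}{64}}}$

Treat the cosine frequency as a parameter and define $I(b) = \int_{-\infty}^{\infty} 4 e^{- \frac{x^{2}}{3}} \cos{\left(b x \right)} \, dx$.

Differentiating under the integral sign,
$$I'(b) = \int_{-\infty}^{\infty} - 4 x e^{- \frac{x^{2}}{3}} \sin{\left(b x \right)} \, dx.$$

Integrate $\int_{-\infty}^{\infty} x \sin(b x)\, e^{- \frac{x^{2}}{3}}\, dx$ by parts with $u = \sin(b x)$ and $dv = x\, e^{- \frac{x^{2}}{3}}\, dx$, giving $v = - \frac{3 e^{- \frac{x^{2}}{3}}}{2}$. The boundary term vanishes and
$$\int_{-\infty}^{\infty} x \sin(b x)\, e^{- \frac{x^{2}}{3}}\, dx = \frac{3 b}{2} \int_{-\infty}^{\infty} \cos(b x)\, e^{- \frac{x^{2}}{3}}\, dx,$$
so $I'(b) = - \frac{3 b}{2}\, I(b)$.

This is a separable first-order ODE; solving with the initial condition $I(0) = \int_{-\infty}^{\infty} 4 e^{- \frac{x^{2}}{3}}\,dx = 4 \sqrt{3} \sqrt{\pi}$ gives
$$I(b) = 4 \sqrt{3} \sqrt{\pi} e^{- \frac{3 b^{2}}{4}}.$$

Setting $b = \frac{3}{4}$:
$$I = \frac{4 \sqrt{3} \sqrt{\pi}}{e^{\frac{27}{64}}}.$$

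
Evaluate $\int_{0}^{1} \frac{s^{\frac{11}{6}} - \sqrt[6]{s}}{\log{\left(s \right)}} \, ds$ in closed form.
$- \log{\left(7 \right)} + \log{\left(17 \right)}$

Consider the one-parameter family: let $I(a) = \int_{0}^{1} \frac{s^{\frac{11}{6}} - s^{a}}{\log{\left(s \right)}} \, ds$.

Since $\dfrac{\partial}{\partial a}\,s^{a} = s^{a} \ln s$, the $\ln s$ in the denominator cancels and
$$\frac{dI}{da} = \int_{0}^{1} -1 s^{a} \, ds = -1 \left[\frac{s^{a+1}}{a+1}\right]_0^1 = - \frac{1}{a + 1}.$$

Integrating with respect to $a$ gives $I(a) = - \log{\left(\frac{6 a}{17} + \frac{6}{17} \right)} + C$.

At $a = \frac{11}{6}$ the integrand is identically $0$, so $I(\frac{11}{6}) = 0$. The closed form gives $0$, hence $C = 0$.

Setting $a = \frac{1}{6}$:
$$I = - \log{\left(7 \right)} + \log{\left(17 \right)}.$$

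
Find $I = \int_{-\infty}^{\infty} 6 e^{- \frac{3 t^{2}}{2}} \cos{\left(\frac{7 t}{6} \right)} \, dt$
$\frac{2 \sqrt{6} \sqrt{\pi}}{e^{\frac{49}{216}}}$

Treat the cosine frequency as a parameter and define $I(b) = \int_{-\infty}^{\infty} 6 e^{- \frac{3 t^{2}}{2}} \cos{\left(b t \right)} \, dt$.

Differentiating under the integral sign,
$$I'(b) = \int_{-\infty}^{\infty} - 6 t e^{- \frac{3 t^{2}}{2}} \sin{\left(b t \right)} \, dt.$$

Integrate $\int_{-\infty}^{\infty} t \sin(b t)\, e^{- \frac{3 t^{2}}{2}}\, dt$ by parts with $u = \sin(b t)$ and $dv = t\, e^{- \frac{3 t^{2}}{2}}\, dt$, giving $v = - \frac{e^{- \frac{3 t^{2}}{2}}}{3}$. The boundary term vanishes and
$$\int_{-\infty}^{\infty} t \sin(b t)\, e^{- \frac{3 t^{2}}{2}}\, dt = \frac{b}{3} \int_{-\infty}^{\infty} \cos(b t)\, e^{- \frac{3 t^{2}}{2}}\, dt,$$
so $I'(b) = - \frac{b}{3}\, I(b)$.

This is a separable first-order ODE; solving with the initial condition $I(0) = \int_{-\infty}^{\infty} 6 e^{- \frac{3 t^{2}}{2}}\,dt = 2 \sqrt{6} \sqrt{\pi}$ gives
$$I(b) = 2 \sqrt{6} \sqrt{\pi} e^{- \frac{b^{2}}{6}}.$$

Setting $b = \frac{7}{6}$:
$$I = \frac{2 \sqrt{6} \sqrt{\pi}}{e^{\frac{49}{216}}}.$$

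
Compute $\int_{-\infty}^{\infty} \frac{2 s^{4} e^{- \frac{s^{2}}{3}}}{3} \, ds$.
$\frac{9 \sqrt{3} \sqrt{\pi}}{2}$

Consider the simpler parametrised integral
$$J(a) = \int_{-\infty}^{\infty} \frac{2 e^{- a s^{2}}}{3} \, ds = \frac{2 \sqrt{\pi}}{3 \sqrt{a}}.$$

Differentiating under the integral sign brings down a factor of $(-s^2)$:
$$\frac{dJ}{da} = \int_{-\infty}^{\infty} - \frac{2 s^{2} e^{- a s^{2}}}{3} \, ds = - \frac{\sqrt{\pi}}{3 a^{\frac{3}{2}}}.$$

Repeating twice in total — each differentiation brings down another $(-s^2)$ — gives
$$\frac{d^{2}J}{da^{2}} = \int_{-\infty}^{\infty} \frac{2 s^{4} e^{- a s^{2}}}{3} \, ds = \frac{\sqrt{\pi}}{2 a^{\frac{5}{2}}},$$
and the integrand here is exactly the target integrand, so $I = \frac{\sqrt{\pi}}{2 a^{\frac{5}{2}}}$.

Setting $a = \frac{1}{3}$:
$$I = \frac{9 \sqrt{3} \sqrt{\pi}}{2}.$$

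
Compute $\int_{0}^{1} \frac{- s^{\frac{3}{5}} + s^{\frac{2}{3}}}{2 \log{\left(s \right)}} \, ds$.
$\log{\left(\frac{5 \sqrt{6}}{12} \right)}$

Introduce a parameter $a$ in the exponent: let $I(a) = \int_{0}^{1} \frac{s^{\frac{2}{3}} - s^{a}}{2 \log{\left(s \right)}} \, ds$.

Since $\dfrac{\partial}{\partial a}\,s^{a} = s^{a} \ln s$, the $\ln s$ in the denominator cancels and
$$\frac{dI}{da} = \int_{0}^{1} - \frac{1}{2} s^{a} \, ds = - \frac{1}{2} \left[\frac{s^{a+1}}{a+1}\right]_0^1 = - \frac{1}{2 a + 2}.$$

Integrating with respect to $a$ gives $I(a) = - \frac{\log{\left(a + 1 \right)}}{2} - \frac{\log{\left(3 \right)}}{2} + \frac{\log{\left(5 \right)}}{2} + C$.

At $a = \frac{2}{3}$ the integrand is identically $0$, so $I(\frac{2}{3}) = 0$. The closed form gives $0$, hence $C = 0$.

Setting $a = \frac{3}{5}$:
$$I = \log{\left(\frac{5 \sqrt{6}}{12} \right)}.$$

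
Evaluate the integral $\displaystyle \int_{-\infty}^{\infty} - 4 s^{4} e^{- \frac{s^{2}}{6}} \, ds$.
$- 108 \sqrt{6} \sqrt{\pi}$

Consider the simpler parametrised integral
$$J(a) = \int_{-\infty}^{\infty} - 4 e^{- a s^{2}} \, ds = - \frac{4 \sqrt{\pi}}{\sqrt{a}}.$$

Differentiating under the integral sign brings down a factor of $(-s^2)$:
$$\frac{dJ}{da} = \int_{-\infty}^{\infty} 4 s^{2} e^{- a s^{2}} \, ds = \frac{2 \sqrt{\pi}}{a^{\frac{3}{2}}}.$$

Repeating twice in total — each differentiation brings down another $(-s^2)$ — gives
$$\frac{d^{2}J}{da^{2}} = \int_{-\infty}^{\infty} - 4 s^{4} e^{- a s^{2}} \, ds = - \frac{3 \sqrt{\pi}}{a^{\frac{5}{2}}},$$
and the integrand here is exactly the target integrand, so $I = - \frac{3 \sqrt{\pi}}{a^{\frac{5}{2}}}$.

Setting $a = \frac{1}{6}$:
$$I = - 108 \sqrt{6} \sqrt{\pi}.$$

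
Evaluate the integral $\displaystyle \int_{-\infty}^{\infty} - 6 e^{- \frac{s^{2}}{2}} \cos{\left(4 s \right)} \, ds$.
$- \frac{6 \sqrt{2} \sqrt{\pi}}{e^{8}}$

Define $I(b) = \int_{-\infty}^{\infty} - 6 e^{- \frac{s^{2}}{2}} \cos{\left(b s \right)} \, ds$.

Differentiating under the integral sign,
$$I'(b) = \int_{-\infty}^{\infty} 6 s e^{- \frac{s^{2}}{2}} \sin{\left(b s \right)} \, ds.$$

Integrate $\int_{-\infty}^{\infty} s \sin(b s)\, e^{- \frac{s^{2}}{2}}\, ds$ by parts with $u = \sin(b s)$ and $dv = s\, e^{- \frac{s^{2}}{2}}\, ds$, giving $v = - e^{- \frac{s^{2}}{2}}$. The boundary term vanishes and
$$\int_{-\infty}^{\infty} s \sin(b s)\, e^{- \frac{s^{2}}{2}}\, ds = b \int_{-\infty}^{\infty} \cos(b s)\, e^{- \frac{s^{2}}{2}}\, ds,$$
so $I'(b) = - b\, I(b)$.

This is a separable first-order ODE; solving with the initial condition $I(0) = \int_{-\infty}^{\infty} - 6 e^{- \frac{s^{2}}{2}}\,ds = - 6 \sqrt{2} \sqrt{\pi}$ gives
$$I(b) = - 6 \sqrt{2} \sqrt{\pi} e^{- \frac{b^{2}}{2}}.$$

Setting $b = 4$:
$$I = - \frac{6 \sqrt{2} \sqrt{\pi}}{e^{8}}.$$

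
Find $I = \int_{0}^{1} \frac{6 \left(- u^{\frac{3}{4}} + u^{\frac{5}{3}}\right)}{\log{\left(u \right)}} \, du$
$\log{\left(\frac{1073741824}{85766121} \right)}$

Introduce a parameter $a$ in the exponent: let $I(a) = \int_{0}^{1} \frac{6 \left(- u^{\frac{3}{4}} + u^{a}\right)}{\log{\left(u \right)}} \, du$.

Since $\dfrac{\partial}{\partial a}\,u^{a} = u^{a} \ln u$, the $\ln u$ in the denominator cancels and
$$\frac{dI}{da} = \int_{0}^{1} 6 u^{a} \, du = 6 \left[\frac{u^{a+1}}{a+1}\right]_0^1 = \frac{6}{a + 1}.$$

Integrating with respect to $a$ gives $I(a) = \log{\left(\frac{4096 \left(a + 1\right)^{6}}{117649} \right)} + C$.

At $a = \frac{3}{4}$ the integrand is identically $0$, so $I(\frac{3}{4}) = 0$. The closed form gives $0$, hence $C = 0$.

Setting $a = \frac{5}{3}$:
$$I = \log{\left(\frac{1073741824}{85766121} \right)}.$$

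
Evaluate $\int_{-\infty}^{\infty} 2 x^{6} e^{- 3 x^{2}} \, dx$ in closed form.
$\frac{5 \sqrt{3} \sqrt{\pi}}{108}$

Begin with the known integral
$$J(a) = \int_{-\infty}^{\infty} 2 e^{- a x^{2}} \, dx = \frac{2 \sqrt{\pi}}{\sqrt{a}}.$$

Differentiating under the integral sign brings down a factor of $(-x^2)$:
$$\frac{dJ}{da} = \int_{-\infty}^{\infty} - 2 x^{2} e^{- a x^{2}} \, dx = - \frac{\sqrt{\pi}}{a^{\frac{3}{2}}}.$$

Repeating $3$ times in total — each differentiation brings down another $(-x^2)$ — gives
$$\frac{d^{3}J}{da^{3}} = \int_{-\infty}^{\infty} - 2 x^{6} e^{- a x^{2}} \, dx = - \frac{15 \sqrt{\pi}}{4 a^{\frac{7}{2}}},$$
and the integrand here is $(-1)^{3}$ times the target integrand, so $I = (-1)^{3}\,\frac{d^{3}J}{da^{3}} = \frac{15 \sqrt{\pi}}{4 a^{\frac{7}{2}}}$.

Setting $a = 3$:
$$I = \frac{5 \sqrt{3} \sqrt{\pi}}{108}.$$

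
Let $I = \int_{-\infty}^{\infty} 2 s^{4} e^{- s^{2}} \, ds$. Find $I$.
$\frac{3 \sqrt{\pi}}{2}$

Start from the elementary integral
$$J(a) = \int_{-\infty}^{\infty} 2 e^{- a s^{2}} \, ds = \frac{2 \sqrt{\pi}}{\sqrt{a}}.$$

Differentiating under the integral sign brings down a factor of $(-s^2)$:
$$\frac{dJ}{da} = \int_{-\infty}^{\infty} - 2 s^{2} e^{- a s^{2}} \, ds = - \frac{\sqrt{\pi}}{a^{\frac{3}{2}}}.$$

Repeating twice in total — each differentiation brings down another $(-s^2)$ — gives
$$\frac{d^{2}J}{da^{2}} = \int_{-\infty}^{\infty} 2 s^{4} e^{- a s^{2}} \, ds = \frac{3 \sqrt{\pi}}{2 a^{\frac{5}{2}}},$$
and the integrand here is exactly the target integrand, so $I = \frac{3 \sqrt{\pi}}{2 a^{\frac{5}{2}}}$.

Setting $a = 1$:
$$I = \frac{3 \sqrt{\pi}}{2}.$$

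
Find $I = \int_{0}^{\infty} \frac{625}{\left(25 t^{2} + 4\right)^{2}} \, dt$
$\frac{125 \pi}{32}$

Begin with the known result
$$J(a) = \int_{0}^{\infty} \frac{1}{a^{2} + t^{2}} \, dt = \frac{\pi}{2 a}.$$

Differentiating under the integral sign with respect to $a$,
$$\frac{dJ}{da} = \int_{0}^{\infty} - \frac{2 a}{\left(a^{2} + t^{2}\right)^{2}} \, dt = - \frac{\pi}{2 a^{2}},$$
so $\int_{0}^{\infty} \frac{1}{\left(a^{2} + t^{2}\right)^{2}} \, dt = \frac{\pi}{4 a^{3}}$.

Setting $a = \frac{2}{5}$:
$$I = \frac{125 \pi}{32}.$$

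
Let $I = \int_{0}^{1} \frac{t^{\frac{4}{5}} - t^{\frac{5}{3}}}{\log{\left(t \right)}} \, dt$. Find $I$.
$\log{\left(\frac{27}{40} \right)}$

Consider the one-parameter family: let $I(a) = \int_{0}^{1} \frac{- t^{\frac{5}{3}} + t^{a}}{\log{\left(t \right)}} \, dt$.

Since $\dfrac{\partial}{\partial a}\,t^{a} = t^{a} \ln t$, the $\ln t$ in the denominator cancels and
$$\frac{dI}{da} = \int_{0}^{1} t^{a} \, dt = \left[\frac{t^{a+1}}{a+1}\right]_0^1 = \frac{1}{a + 1}.$$

Integrating with respect to $a$ gives $I(a) = \log{\left(\frac{3 a}{8} + \frac{3}{8} \right)} + C$.

At $a = \frac{5}{3}$ the integrand is identically $0$, so $I(\frac{5}{3}) = 0$. The closed form gives $0$, hence $C = 0$.

Setting $a = \frac{4}{5}$:
$$I = \log{\left(\frac{27}{40} \right)}.$$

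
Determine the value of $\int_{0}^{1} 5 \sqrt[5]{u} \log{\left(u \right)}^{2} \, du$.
$\frac{625}{108}$

Start from the elementary integral
$$J(a) = \int_{0}^{1} 5 u^{a} \, du = \frac{5}{a + 1}.$$

Differentiating under the integral sign brings down a factor of $\ln u$:
$$\frac{dJ}{da} = \int_{0}^{1} 5 u^{a} \log{\left(u \right)} \, du = - \frac{5}{\left(a + 1\right)^{2}}.$$

Repeating twice in total — each differentiation brings down another $\ln u$ — gives
$$\frac{d^{2}J}{da^{2}} = \int_{0}^{1} 5 u^{a} \log{\left(u \right)}^{2} \, du = \frac{10}{\left(a + 1\right)^{3}},$$
and the integrand here is exactly the target integrand, so $I = \frac{10}{\left(a + 1\right)^{3}}$.

Setting $a = \frac{1}{5}$:
$$I = \frac{625}{108}.$$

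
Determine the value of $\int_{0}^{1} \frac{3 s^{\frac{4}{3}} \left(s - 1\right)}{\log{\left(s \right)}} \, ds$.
$- \log{\left(\frac{343}{1000} \right)}$

Replace the exponent $\frac{4}{3}$ by a parameter $a$: let $I(a) = \int_{0}^{1} \frac{3 \left(s^{\frac{7}{3}} - s^{a}\right)}{\log{\left(s \right)}} \, ds$.

Since $\dfrac{\partial}{\partial a}\,s^{a} = s^{a} \ln s$, the $\ln s$ in the denominator cancels and
$$\frac{dI}{da} = \int_{0}^{1} -3 s^{a} \, ds = -3 \left[\frac{s^{a+1}}{a+1}\right]_0^1 = - \frac{3}{a + 1}.$$

Integrating with respect to $a$ gives $I(a) = - \log{\left(\frac{27 \left(a + 1\right)^{3}}{1000} \right)} + C$.

At $a = \frac{7}{3}$ the integrand is identically $0$, so $I(\frac{7}{3}) = 0$. The closed form gives $0$, hence $C = 0$.

Setting $a = \frac{4}{3}$:
$$I = - \log{\left(\frac{343}{1000} \right)}.$$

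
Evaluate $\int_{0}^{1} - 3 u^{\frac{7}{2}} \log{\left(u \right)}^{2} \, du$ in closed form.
$- \frac{16}{243}$

Consider the simpler parametrised integral
$$J(a) = \int_{0}^{1} - 3 u^{a} \, du = - \frac{3}{a + 1}.$$

Differentiating under the integral sign brings down a factor of $\ln u$:
$$\frac{dJ}{da} = \int_{0}^{1} - 3 u^{a} \log{\left(u \right)} \, du = \frac{3}{\left(a + 1\right)^{2}}.$$

Repeating twice in total — each differentiation brings down another $\ln u$ — gives
$$\frac{d^{2}J}{da^{2}} = \int_{0}^{1} - 3 u^{a} \log{\left(u \right)}^{2} \, du = - \frac{6}{\left(a + 1\right)^{3}},$$
and the integrand here is exactly the target integrand, so $I = - \frac{6}{\left(a + 1\right)^{3}}$.

Setting $a = \frac{7}{2}$:
$$I = - \frac{16}{243}.$$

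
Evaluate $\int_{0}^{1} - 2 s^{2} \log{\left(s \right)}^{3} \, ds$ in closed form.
$\frac{4}{27}$

Begin with the known integral
$$J(a) = \int_{0}^{1} - 2 s^{a} \, ds = - \frac{2}{a + 1}.$$

Differentiating under the integral sign brings down a factor of $\ln s$:
$$\frac{dJ}{da} = \int_{0}^{1} - 2 s^{a} \log{\left(s \right)} \, ds = \frac{2}{\left(a + 1\right)^{2}}.$$

Repeating $3$ times in total — each differentiation brings down another $\ln s$ — gives
$$\frac{d^{3}J}{da^{3}} = \int_{0}^{1} - 2 s^{a} \log{\left(s \right)}^{3} \, ds = \frac{12}{\left(a + 1\right)^{4}},$$
and the integrand here is exactly the target integrand, so $I = \frac{12}{\left(a + 1\right)^{4}}$.

Setting $a = 2$:
$$I = \frac{4}{27}.$$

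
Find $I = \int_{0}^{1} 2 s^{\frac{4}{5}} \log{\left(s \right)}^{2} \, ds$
$\frac{500}{729}$

Consider the simpler parametrised integral
$$J(a) = \int_{0}^{1} 2 s^{a} \, ds = \frac{2}{a + 1}.$$

Differentiating under the integral sign brings down a factor of $\ln s$:
$$\frac{dJ}{da} = \int_{0}^{1} 2 s^{a} \log{\left(s \right)} \, ds = - \frac{2}{\left(a + 1\right)^{2}}.$$

Repeating twice in total — each differentiation brings down another $\ln s$ — gives
$$\frac{d^{2}J}{da^{2}} = \int_{0}^{1} 2 s^{a} \log{\left(s \right)}^{2} \, ds = \frac{4}{\left(a + 1\right)^{3}},$$
and the integrand here is exactly the target integrand, so $I = \frac{4}{\left(a + 1\right)^{3}}$.

Setting $a = \frac{4}{5}$:
$$I = \frac{500}{729}.$$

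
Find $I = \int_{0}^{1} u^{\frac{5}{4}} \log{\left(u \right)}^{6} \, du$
$\frac{1310720}{531441}$

Begin with the known integral
$$J(a) = \int_{0}^{1} u^{a} \, du = \frac{1}{a + 1}.$$

Differentiating under the integral sign brings down a factor of $\ln u$:
$$\frac{dJ}{da} = \int_{0}^{1} u^{a} \log{\left(u \right)} \, du = - \frac{1}{\left(a + 1\right)^{2}}.$$

Repeating $6$ times in total — each differentiation brings down another $\ln u$ — gives
$$\frac{d^{6}J}{da^{6}} = \int_{0}^{1} u^{a} \log{\left(u \right)}^{6} \, du = \frac{720}{\left(a + 1\right)^{7}},$$
and the integrand here is exactly the target integrand, so $I = \frac{720}{\left(a + 1\right)^{7}}$.

Setting $a = \frac{5}{4}$:
$$I = \frac{1310720}{531441}.$$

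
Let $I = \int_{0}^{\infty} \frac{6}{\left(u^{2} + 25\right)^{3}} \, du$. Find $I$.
$\frac{9 \pi}{25000}$

Start from the standard arctangent integral
$$J(a) = \int_{0}^{\infty} \frac{6}{a^{2} + u^{2}} \, du = \frac{3 \pi}{a}.$$

Differentiating under the integral sign with respect to $a$,
$$\frac{dJ}{da} = \int_{0}^{\infty} - \frac{12 a}{\left(a^{2} + u^{2}\right)^{2}} \, du = - \frac{3 \pi}{a^{2}},$$
so $\int_{0}^{\infty} \frac{6}{\left(a^{2} + u^{2}\right)^{2}} \, du = \frac{3 \pi}{2 a^{3}}$.

Repeating — each differentiation of $1/(u^2+a^2)^j$ produces $-2ja/(u^2+a^2)^{j+1}$ — and dividing through by $-2ja$ at each step yields, after $2$ differentiations in total,
$$\int_{0}^{\infty} \frac{6}{\left(a^{2} + u^{2}\right)^{3}} \, du = \frac{9 \pi}{8 a^{5}}.$$

Setting $a = 5$:
$$I = \frac{9 \pi}{25000}.$$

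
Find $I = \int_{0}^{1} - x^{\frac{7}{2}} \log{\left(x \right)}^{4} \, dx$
$- \frac{256}{19683}$

Consider the simpler parametrised integral
$$J(a) = \int_{0}^{1} - x^{a} \, dx = - \frac{1}{a + 1}.$$

Differentiating under the integral sign brings down a factor of $\ln x$:
$$\frac{dJ}{da} = \int_{0}^{1} - x^{a} \log{\left(x \right)} \, dx = \frac{1}{\left(a + 1\right)^{2}}.$$

Repeating $4$ times in total — each differentiation brings down another $\ln x$ — gives
$$\frac{d^{4}J}{da^{4}} = \int_{0}^{1} - x^{a} \log{\left(x \right)}^{4} \, dx = - \frac{24}{\left(a + 1\right)^{5}},$$
and the integrand here is exactly the target integrand, so $I = - \frac{24}{\left(a + 1\right)^{5}}$.

Setting $a = \frac{7}{2}$:
$$I = - \frac{256}{19683}.$$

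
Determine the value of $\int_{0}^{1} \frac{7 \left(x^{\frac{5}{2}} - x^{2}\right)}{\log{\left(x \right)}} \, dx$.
$- \log{\left(\frac{279936}{823543} \right)}$

Consider the one-parameter family: let $I(a) = \int_{0}^{1} \frac{7 \left(x^{\frac{5}{2}} - x^{a}\right)}{\log{\left(x \right)}} \, dx$.

Since $\dfrac{\partial}{\partial a}\,x^{a} = x^{a} \ln x$, the $\ln x$ in the denominator cancels and
$$\frac{dI}{da} = \int_{0}^{1} -7 x^{a} \, dx = -7 \left[\frac{x^{a+1}}{a+1}\right]_0^1 = - \frac{7}{a + 1}.$$

Integrating with respect to $a$ gives $I(a) = - \log{\left(\frac{128 \left(a + 1\right)^{7}}{823543} \right)} + C$.

At $a = \frac{5}{2}$ the integrand is identically $0$, so $I(\frac{5}{2}) = 0$. The closed form gives $0$, hence $C = 0$.

Setting $a = 2$:
$$I = - \log{\left(\frac{279936}{823543} \right)}.$$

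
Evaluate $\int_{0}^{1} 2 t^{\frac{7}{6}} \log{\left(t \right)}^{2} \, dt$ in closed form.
$\frac{864}{2197}$

Start from the elementary integral
$$J(a) = \int_{0}^{1} 2 t^{a} \, dt = \frac{2}{a + 1}.$$

Differentiating under the integral sign brings down a factor of $\ln t$:
$$\frac{dJ}{da} = \int_{0}^{1} 2 t^{a} \log{\left(t \right)} \, dt = - \frac{2}{\left(a + 1\right)^{2}}.$$

Repeating twice in total — each differentiation brings down another $\ln t$ — gives
$$\frac{d^{2}J}{da^{2}} = \int_{0}^{1} 2 t^{a} \log{\left(t \right)}^{2} \, dt = \frac{4}{\left(a + 1\right)^{3}},$$
and the integrand here is exactly the target integrand, so $I = \frac{4}{\left(a + 1\right)^{3}}$.

Setting $a = \frac{7}{6}$:
$$I = \frac{864}{2197}.$$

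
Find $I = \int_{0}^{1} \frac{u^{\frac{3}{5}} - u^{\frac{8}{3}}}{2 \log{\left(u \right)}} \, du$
$\log{\left(\frac{2 \sqrt{330}}{55} \right)}$

Replace the exponent $\frac{3}{5}$ by a parameter $a$: let $I(a) = \int_{0}^{1} \frac{- u^{\frac{8}{3}} + u^{a}}{2 \log{\left(u \right)}} \, du$.

Since $\dfrac{\partial}{\partial a}\,u^{a} = u^{a} \ln u$, the $\ln u$ in the denominator cancels and
$$\frac{dI}{da} = \int_{0}^{1} \frac{1}{2} u^{a} \, du = \frac{1}{2} \left[\frac{u^{a+1}}{a+1}\right]_0^1 = \frac{1}{2 \left(a + 1\right)}.$$

Integrating with respect to $a$ gives $I(a) = \log{\left(\frac{\sqrt{33} \sqrt{a + 1}}{11} \right)} + C$.

At $a = \frac{8}{3}$ the integrand is identically $0$, so $I(\frac{8}{3}) = 0$. The closed form gives $0$, hence $C = 0$.

Setting $a = \frac{3}{5}$:
$$I = \log{\left(\frac{2 \sqrt{330}}{55} \right)}.$$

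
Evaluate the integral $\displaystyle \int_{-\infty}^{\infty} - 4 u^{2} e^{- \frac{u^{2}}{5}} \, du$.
$- 10 \sqrt{5} \sqrt{\pi}$

Start from the elementary integral
$$J(a) = \int_{-\infty}^{\infty} - 4 e^{- a u^{2}} \, du = - \frac{4 \sqrt{\pi}}{\sqrt{a}}.$$

Differentiating under the integral sign brings down a factor of $(-u^2)$:
$$\frac{dJ}{da} = \int_{-\infty}^{\infty} 4 u^{2} e^{- a u^{2}} \, du = \frac{2 \sqrt{\pi}}{a^{\frac{3}{2}}}.$$

The integral on the left is $-I$, so $I = - \frac{2 \sqrt{\pi}}{a^{\frac{3}{2}}}$.

Setting $a = \frac{1}{5}$:
$$I = - 10 \sqrt{5} \sqrt{\pi}.$$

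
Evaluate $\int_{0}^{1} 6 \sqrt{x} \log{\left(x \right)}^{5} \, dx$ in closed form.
$- \frac{5120}{81}$

Start from the elementary integral
$$J(a) = \int_{0}^{1} 6 x^{a} \, dx = \frac{6}{a + 1}.$$

Differentiating under the integral sign brings down a factor of $\ln x$:
$$\frac{dJ}{da} = \int_{0}^{1} 6 x^{a} \log{\left(x \right)} \, dx = - \frac{6}{\left(a + 1\right)^{2}}.$$

Repeating $5$ times in total — each differentiation brings down another $\ln x$ — gives
$$\frac{d^{5}J}{da^{5}} = \int_{0}^{1} 6 x^{a} \log{\left(x \right)}^{5} \, dx = - \frac{720}{\left(a + 1\right)^{6}},$$
and the integrand here is exactly the target integrand, so $I = - \frac{720}{\left(a + 1\right)^{6}}$.

Setting $a = \frac{1}{2}$:
$$I = - \frac{5120}{81}.$$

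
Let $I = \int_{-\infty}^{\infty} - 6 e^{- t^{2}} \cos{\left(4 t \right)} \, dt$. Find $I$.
$- \frac{6 \sqrt{\pi}}{e^{4}}$

Define $I(b) = \int_{-\infty}^{\infty} - 6 e^{- t^{2}} \cos{\left(b t \right)} \, dt$.

Differentiating under the integral sign,
$$I'(b) = \int_{-\infty}^{\infty} 6 t e^{- t^{2}} \sin{\left(b t \right)} \, dt.$$

Integrate $\int_{-\infty}^{\infty} t \sin(b t)\, e^{- t^{2}}\, dt$ by parts with $u = \sin(b t)$ and $dv = t\, e^{- t^{2}}\, dt$, giving $v = - \frac{e^{- t^{2}}}{2}$. The boundary term vanishes and
$$\int_{-\infty}^{\infty} t \sin(b t)\, e^{- t^{2}}\, dt = \frac{b}{2} \int_{-\infty}^{\infty} \cos(b t)\, e^{- t^{2}}\, dt,$$
so $I'(b) = - \frac{b}{2}\, I(b)$.

This is a separable first-order ODE; solving with the initial condition $I(0) = \int_{-\infty}^{\infty} - 6 e^{- t^{2}}\,dt = - 6 \sqrt{\pi}$ gives
$$I(b) = - 6 \sqrt{\pi} e^{- \frac{b^{2}}{4}}.$$

Setting $b = 4$:
$$I = - \frac{6 \sqrt{\pi}}{e^{4}}.$$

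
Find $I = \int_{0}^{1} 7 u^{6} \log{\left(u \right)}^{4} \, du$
$\frac{24}{2401}$

Begin with the known integral
$$J(a) = \int_{0}^{1} 7 u^{a} \, du = \frac{7}{a + 1}.$$

Differentiating under the integral sign brings down a factor of $\ln u$:
$$\frac{dJ}{da} = \int_{0}^{1} 7 u^{a} \log{\left(u \right)} \, du = - \frac{7}{\left(a + 1\right)^{2}}.$$

Repeating $4$ times in total — each differentiation brings down another $\ln u$ — gives
$$\frac{d^{4}J}{da^{4}} = \int_{0}^{1} 7 u^{a} \log{\left(u \right)}^{4} \, du = \frac{168}{\left(a + 1\right)^{5}},$$
and the integrand here is exactly the target integrand, so $I = \frac{168}{\left(a + 1\right)^{5}}$.

Setting $a = 6$:
$$I = \frac{24}{2401}.$$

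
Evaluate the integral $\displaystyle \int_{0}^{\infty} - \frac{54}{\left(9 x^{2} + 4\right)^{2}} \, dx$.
$- \frac{9 \pi}{16}$

Start from the standard arctangent integral
$$J(a) = \int_{0}^{\infty} - \frac{2}{3 \left(a^{2} + x^{2}\right)} \, dx = - \frac{\pi}{3 a}.$$

Differentiating under the integral sign with respect to $a$,
$$\frac{dJ}{da} = \int_{0}^{\infty} \frac{4 a}{3 \left(a^{2} + x^{2}\right)^{2}} \, dx = \frac{\pi}{3 a^{2}},$$
so $\int_{0}^{\infty} - \frac{2}{3 \left(a^{2} + x^{2}\right)^{2}} \, dx = - \frac{\pi}{6 a^{3}}$.

Setting $a = \frac{2}{3}$:
$$I = - \frac{9 \pi}{16}.$$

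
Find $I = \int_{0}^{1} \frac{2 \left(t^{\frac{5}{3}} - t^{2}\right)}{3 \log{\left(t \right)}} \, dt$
$- \frac{4 \log{\left(3 \right)}}{3} + 2 \log{\left(2 \right)}$

Consider the one-parameter family: let $I(a) = \int_{0}^{1} \frac{2 \left(t^{\frac{5}{3}} - t^{a}\right)}{3 \log{\left(t \right)}} \, dt$.

Since $\dfrac{\partial}{\partial a}\,t^{a} = t^{a} \ln t$, the $\ln t$ in the denominator cancels and
$$\frac{dI}{da} = \int_{0}^{1} - \frac{2}{3} t^{a} \, dt = - \frac{2}{3} \left[\frac{t^{a+1}}{a+1}\right]_0^1 = - \frac{2}{3 a + 3}.$$

Integrating with respect to $a$ gives $I(a) = - \log{\left(\frac{3^{\frac{2}{3}} \left(a + 1\right)^{\frac{2}{3}}}{4} \right)} + C$.

At $a = \frac{5}{3}$ the integrand is identically $0$, so $I(\frac{5}{3}) = 0$. The closed form gives $0$, hence $C = 0$.

Setting $a = 2$:
$$I = - \frac{4 \log{\left(3 \right)}}{3} + 2 \log{\left(2 \right)}.$$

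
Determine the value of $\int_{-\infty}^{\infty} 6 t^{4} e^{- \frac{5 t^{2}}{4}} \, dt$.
$\frac{144 \sqrt{5} \sqrt{\pi}}{125}$

Consider the simpler parametrised integral
$$J(a) = \int_{-\infty}^{\infty} 6 e^{- a t^{2}} \, dt = \frac{6 \sqrt{\pi}}{\sqrt{a}}.$$

Differentiating under the integral sign brings down a factor of $(-t^2)$:
$$\frac{dJ}{da} = \int_{-\infty}^{\infty} - 6 t^{2} e^{- a t^{2}} \, dt = - \frac{3 \sqrt{\pi}}{a^{\frac{3}{2}}}.$$

Repeating twice in total — each differentiation brings down another $(-t^2)$ — gives
$$\frac{d^{2}J}{da^{2}} = \int_{-\infty}^{\infty} 6 t^{4} e^{- a t^{2}} \, dt = \frac{9 \sqrt{\pi}}{2 a^{\frac{5}{2}}},$$
and the integrand here is exactly the target integrand, so $I = \frac{9 \sqrt{\pi}}{2 a^{\frac{5}{2}}}$.

Setting $a = \frac{5}{4}$:
$$I = \frac{144 \sqrt{5} \sqrt{\pi}}{125}.$$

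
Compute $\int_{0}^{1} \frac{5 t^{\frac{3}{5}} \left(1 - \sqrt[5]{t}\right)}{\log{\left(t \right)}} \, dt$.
$\log{\left(\frac{32768}{59049} \right)}$

Replace the exponent $\frac{3}{5}$ by a parameter $a$: let $I(a) = \int_{0}^{1} \frac{5 \left(- t^{\frac{4}{5}} + t^{a}\right)}{\log{\left(t \right)}} \, dt$.

Since $\dfrac{\partial}{\partial a}\,t^{a} = t^{a} \ln t$, the $\ln t$ in the denominator cancels and
$$\frac{dI}{da} = \int_{0}^{1} 5 t^{a} \, dt = 5 \left[\frac{t^{a+1}}{a+1}\right]_0^1 = \frac{5}{a + 1}.$$

Integrating with respect to $a$ gives $I(a) = \log{\left(\frac{3125 \left(a + 1\right)^{5}}{59049} \right)} + C$.

At $a = \frac{4}{5}$ the integrand is identically $0$, so $I(\frac{4}{5}) = 0$. The closed form gives $0$, hence $C = 0$.

Setting $a = \frac{3}{5}$:
$$I = \log{\left(\frac{32768}{59049} \right)}.$$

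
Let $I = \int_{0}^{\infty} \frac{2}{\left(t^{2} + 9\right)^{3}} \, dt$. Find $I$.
$\frac{\pi}{648}$

Start from the standard arctangent integral
$$J(a) = \int_{0}^{\infty} \frac{2}{a^{2} + t^{2}} \, dt = \frac{\pi}{a}.$$

Differentiating under the integral sign with respect to $a$,
$$\frac{dJ}{da} = \int_{0}^{\infty} - \frac{4 a}{\left(a^{2} + t^{2}\right)^{2}} \, dt = - \frac{\pi}{a^{2}},$$
so $\int_{0}^{\infty} \frac{2}{\left(a^{2} + t^{2}\right)^{2}} \, dt = \frac{\pi}{2 a^{3}}$.

Repeating — each differentiation of $1/(t^2+a^2)^j$ produces $-2ja/(t^2+a^2)^{j+1}$ — and dividing through by $-2ja$ at each step yields, after $2$ differentiations in total,
$$\int_{0}^{\infty} \frac{2}{\left(a^{2} + t^{2}\right)^{3}} \, dt = \frac{3 \pi}{8 a^{5}}.$$

Setting $a = 3$:
$$I = \frac{\pi}{648}.$$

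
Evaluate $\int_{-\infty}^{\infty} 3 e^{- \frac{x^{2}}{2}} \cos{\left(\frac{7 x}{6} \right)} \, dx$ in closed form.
$\frac{3 \sqrt{2} \sqrt{\pi}}{e^{\frac{49}{72}}}$

Treat the cosine frequency as a parameter and define $I(b) = \int_{-\infty}^{\infty} 3 e^{- \frac{x^{2}}{2}} \cos{\left(b x \right)} \, dx$.

Differentiating under the integral sign,
$$I'(b) = \int_{-\infty}^{\infty} - 3 x e^{- \frac{x^{2}}{2}} \sin{\left(b x \right)} \, dx.$$

Integrate $\int_{-\infty}^{\infty} x \sin(b x)\, e^{- \frac{x^{2}}{2}}\, dx$ by parts with $u = \sin(b x)$ and $dv = x\, e^{- \frac{x^{2}}{2}}\, dx$, giving $v = - e^{- \frac{x^{2}}{2}}$. The boundary term vanishes and
$$\int_{-\infty}^{\infty} x \sin(b x)\, e^{- \frac{x^{2}}{2}}\, dx = b \int_{-\infty}^{\infty} \cos(b x)\, e^{- \frac{x^{2}}{2}}\, dx,$$
so $I'(b) = - b\, I(b)$.

This is a separable first-order ODE; solving with the initial condition $I(0) = \int_{-\infty}^{\infty} 3 e^{- \frac{x^{2}}{2}}\,dx = 3 \sqrt{2} \sqrt{\pi}$ gives
$$I(b) = 3 \sqrt{2} \sqrt{\pi} e^{- \frac{b^{2}}{2}}.$$

Setting $b = \frac{7}{6}$:
$$I = \frac{3 \sqrt{2} \sqrt{\pi}}{e^{\frac{49}{72}}}.$$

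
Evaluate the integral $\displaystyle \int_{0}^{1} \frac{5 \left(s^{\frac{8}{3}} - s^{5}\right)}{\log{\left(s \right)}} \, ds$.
$- \log{\left(\frac{1889568}{161051} \right)}$

Consider the one-parameter family: let $I(a) = \int_{0}^{1} \frac{5 \left(s^{\frac{8}{3}} - s^{a}\right)}{\log{\left(s \right)}} \, ds$.

Since $\dfrac{\partial}{\partial a}\,s^{a} = s^{a} \ln s$, the $\ln s$ in the denominator cancels and
$$\frac{dI}{da} = \int_{0}^{1} -5 s^{a} \, ds = -5 \left[\frac{s^{a+1}}{a+1}\right]_0^1 = - \frac{5}{a + 1}.$$

Integrating with respect to $a$ gives $I(a) = - \log{\left(\frac{243 \left(a + 1\right)^{5}}{161051} \right)} + C$.

At $a = \frac{8}{3}$ the integrand is identically $0$, so $I(\frac{8}{3}) = 0$. The closed form gives $0$, hence $C = 0$.

Setting $a = 5$:
$$I = - \log{\left(\frac{1889568}{161051} \right)}.$$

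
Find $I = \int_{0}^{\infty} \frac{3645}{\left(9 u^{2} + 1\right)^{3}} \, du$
$\frac{3645 \pi}{16}$

Begin with the known result
$$J(a) = \int_{0}^{\infty} \frac{5}{a^{2} + u^{2}} \, du = \frac{5 \pi}{2 a}.$$

Differentiating under the integral sign with respect to $a$,
$$\frac{dJ}{da} = \int_{0}^{\infty} - \frac{10 a}{\left(a^{2} + u^{2}\right)^{2}} \, du = - \frac{5 \pi}{2 a^{2}},$$
so $\int_{0}^{\infty} \frac{5}{\left(a^{2} + u^{2}\right)^{2}} \, du = \frac{5 \pi}{4 a^{3}}$.

Repeating — each differentiation of $1/(u^2+a^2)^j$ produces $-2ja/(u^2+a^2)^{j+1}$ — and dividing through by $-2ja$ at each step yields, after $2$ differentiations in total,
$$\int_{0}^{\infty} \frac{5}{\left(a^{2} + u^{2}\right)^{3}} \, du = \frac{15 \pi}{16 a^{5}}.$$

Setting $a = \frac{1}{3}$:
$$I = \frac{3645 \pi}{16}.$$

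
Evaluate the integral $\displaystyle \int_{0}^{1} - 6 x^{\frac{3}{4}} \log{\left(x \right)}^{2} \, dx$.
$- \frac{768}{343}$

Consider the simpler parametrised integral
$$J(a) = \int_{0}^{1} - 6 x^{a} \, dx = - \frac{6}{a + 1}.$$

Differentiating under the integral sign brings down a factor of $\ln x$:
$$\frac{dJ}{da} = \int_{0}^{1} - 6 x^{a} \log{\left(x \right)} \, dx = \frac{6}{\left(a + 1\right)^{2}}.$$

Repeating twice in total — each differentiation brings down another $\ln x$ — gives
$$\frac{d^{2}J}{da^{2}} = \int_{0}^{1} - 6 x^{a} \log{\left(x \right)}^{2} \, dx = - \frac{12}{\left(a + 1\right)^{3}},$$
and the integrand here is exactly the target integrand, so $I = - \frac{12}{\left(a + 1\right)^{3}}$.

Setting $a = \frac{3}{4}$:
$$I = - \frac{768}{343}.$$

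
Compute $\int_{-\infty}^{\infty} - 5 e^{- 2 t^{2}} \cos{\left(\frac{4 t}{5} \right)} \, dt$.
$- \frac{5 \sqrt{2} \sqrt{\pi}}{2 e^{\frac{2}{25}}}$

Define $I(b) = \int_{-\infty}^{\infty} - 5 e^{- 2 t^{2}} \cos{\left(b t \right)} \, dt$.

Differentiating under the integral sign,
$$I'(b) = \int_{-\infty}^{\infty} 5 t e^{- 2 t^{2}} \sin{\left(b t \right)} \, dt.$$

Integrate $\int_{-\infty}^{\infty} t \sin(b t)\, e^{- 2 t^{2}}\, dt$ by parts with $u = \sin(b t)$ and $dv = t\, e^{- 2 t^{2}}\, dt$, giving $v = - \frac{e^{- 2 t^{2}}}{4}$. The boundary term vanishes and
$$\int_{-\infty}^{\infty} t \sin(b t)\, e^{- 2 t^{2}}\, dt = \frac{b}{4} \int_{-\infty}^{\infty} \cos(b t)\, e^{- 2 t^{2}}\, dt,$$
so $I'(b) = - \frac{b}{4}\, I(b)$.

This is a separable first-order ODE; solving with the initial condition $I(0) = \int_{-\infty}^{\infty} - 5 e^{- 2 t^{2}}\,dt = - \frac{5 \sqrt{2} \sqrt{\pi}}{2}$ gives
$$I(b) = - \frac{5 \sqrt{2} \sqrt{\pi} e^{- \frac{b^{2}}{8}}}{2}.$$

Setting $b = \frac{4}{5}$:
$$I = - \frac{5 \sqrt{2} \sqrt{\pi}}{2 e^{\frac{2}{25}}}.$$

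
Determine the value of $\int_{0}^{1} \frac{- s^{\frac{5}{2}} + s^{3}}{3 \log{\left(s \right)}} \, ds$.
$- \frac{\log{\left(7 \right)}}{3} + \log{\left(2 \right)}$

Introduce a parameter $a$ in the exponent: let $I(a) = \int_{0}^{1} \frac{s^{3} - s^{a}}{3 \log{\left(s \right)}} \, ds$.

Since $\dfrac{\partial}{\partial a}\,s^{a} = s^{a} \ln s$, the $\ln s$ in the denominator cancels and
$$\frac{dI}{da} = \int_{0}^{1} - \frac{1}{3} s^{a} \, ds = - \frac{1}{3} \left[\frac{s^{a+1}}{a+1}\right]_0^1 = - \frac{1}{3 a + 3}.$$

Integrating with respect to $a$ gives $I(a) = - \frac{\log{\left(a + 1 \right)}}{3} + \frac{2 \log{\left(2 \right)}}{3} + C$.

At $a = 3$ the integrand is identically $0$, so $I(3) = 0$. The closed form gives $0$, hence $C = 0$.

Setting $a = \frac{5}{2}$:
$$I = - \frac{\log{\left(7 \right)}}{3} + \log{\left(2 \right)}.$$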